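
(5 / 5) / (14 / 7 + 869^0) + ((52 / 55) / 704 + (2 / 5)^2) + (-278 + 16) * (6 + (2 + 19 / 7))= -2806.65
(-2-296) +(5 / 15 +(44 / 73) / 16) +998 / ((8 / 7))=575.62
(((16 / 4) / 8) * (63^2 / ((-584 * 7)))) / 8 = -567 / 9344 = -0.06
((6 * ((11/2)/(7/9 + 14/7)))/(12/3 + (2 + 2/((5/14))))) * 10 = 297/29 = 10.24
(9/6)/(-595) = -3/1190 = -0.00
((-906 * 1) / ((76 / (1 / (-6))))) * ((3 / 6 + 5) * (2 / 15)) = 1.46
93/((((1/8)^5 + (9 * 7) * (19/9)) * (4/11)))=253952/132065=1.92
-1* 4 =-4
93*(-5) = -465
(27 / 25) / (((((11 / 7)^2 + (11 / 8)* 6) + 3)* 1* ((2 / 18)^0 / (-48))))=-254016 / 67225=-3.78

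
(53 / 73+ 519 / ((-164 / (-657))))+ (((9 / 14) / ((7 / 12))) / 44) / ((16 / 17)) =107372118499 / 51623264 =2079.92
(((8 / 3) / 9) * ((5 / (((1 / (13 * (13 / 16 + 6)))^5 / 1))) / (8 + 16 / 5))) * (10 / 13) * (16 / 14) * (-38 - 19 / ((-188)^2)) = -24074976813.10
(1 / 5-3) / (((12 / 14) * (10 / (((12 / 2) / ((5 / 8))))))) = -3.14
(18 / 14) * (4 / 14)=18 / 49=0.37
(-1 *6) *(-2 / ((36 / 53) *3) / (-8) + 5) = -2213 / 72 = -30.74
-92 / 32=-23 / 8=-2.88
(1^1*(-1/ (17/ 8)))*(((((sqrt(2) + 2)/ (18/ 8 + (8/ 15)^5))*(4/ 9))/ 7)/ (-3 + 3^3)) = -900000/ 828888193-450000*sqrt(2)/ 828888193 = -0.00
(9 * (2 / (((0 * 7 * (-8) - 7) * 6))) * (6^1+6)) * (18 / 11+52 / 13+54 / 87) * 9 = -646704 / 2233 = -289.61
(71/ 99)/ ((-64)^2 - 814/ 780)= 9230/ 52702089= 0.00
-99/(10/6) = -297/5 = -59.40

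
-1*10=-10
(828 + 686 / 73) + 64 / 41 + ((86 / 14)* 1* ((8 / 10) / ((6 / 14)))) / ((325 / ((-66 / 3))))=12229809238 / 14590875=838.18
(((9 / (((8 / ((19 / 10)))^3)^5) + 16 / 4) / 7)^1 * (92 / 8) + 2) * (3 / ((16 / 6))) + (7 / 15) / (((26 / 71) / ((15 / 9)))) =5425148704430229183828839660031329 / 461056011852054528000000000000000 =11.77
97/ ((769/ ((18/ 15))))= 582/ 3845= 0.15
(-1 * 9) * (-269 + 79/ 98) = 236547/ 98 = 2413.74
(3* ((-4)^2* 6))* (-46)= -13248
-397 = -397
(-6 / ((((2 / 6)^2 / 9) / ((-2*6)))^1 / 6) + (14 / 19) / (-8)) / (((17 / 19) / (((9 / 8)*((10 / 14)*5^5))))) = 373976015625 / 3808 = 98207987.30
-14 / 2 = -7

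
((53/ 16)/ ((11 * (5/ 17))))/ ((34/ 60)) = 159/ 88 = 1.81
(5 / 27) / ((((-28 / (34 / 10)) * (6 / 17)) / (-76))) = 5491 / 1134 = 4.84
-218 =-218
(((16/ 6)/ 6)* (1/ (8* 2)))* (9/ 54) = 0.00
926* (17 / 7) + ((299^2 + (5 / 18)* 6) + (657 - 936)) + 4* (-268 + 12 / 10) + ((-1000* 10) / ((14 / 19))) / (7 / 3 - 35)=466758391 / 5145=90720.78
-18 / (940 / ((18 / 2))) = -81 / 470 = -0.17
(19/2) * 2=19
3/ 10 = 0.30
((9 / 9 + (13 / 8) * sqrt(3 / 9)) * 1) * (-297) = -297-1287 * sqrt(3) / 8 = -575.64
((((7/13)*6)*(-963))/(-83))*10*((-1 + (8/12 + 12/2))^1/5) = 458388/1079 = 424.83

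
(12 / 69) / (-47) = -4 / 1081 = -0.00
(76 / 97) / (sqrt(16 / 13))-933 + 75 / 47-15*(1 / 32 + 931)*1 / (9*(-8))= -8872871 / 12032 + 19*sqrt(13) / 97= -736.73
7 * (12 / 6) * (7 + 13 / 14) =111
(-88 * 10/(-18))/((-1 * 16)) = -55/18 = -3.06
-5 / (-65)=1 / 13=0.08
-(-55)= 55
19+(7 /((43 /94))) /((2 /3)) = 1804 /43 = 41.95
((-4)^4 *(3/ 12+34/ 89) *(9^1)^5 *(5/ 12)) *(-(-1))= 354294000/ 89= 3980831.46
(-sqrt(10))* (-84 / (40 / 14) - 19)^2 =-58564* sqrt(10) / 25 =-7407.83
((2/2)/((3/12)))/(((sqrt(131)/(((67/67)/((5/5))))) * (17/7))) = 28 * sqrt(131)/2227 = 0.14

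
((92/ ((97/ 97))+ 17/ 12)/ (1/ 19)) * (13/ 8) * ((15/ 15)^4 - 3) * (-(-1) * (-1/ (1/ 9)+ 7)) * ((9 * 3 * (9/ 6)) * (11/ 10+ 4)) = 381273399/ 160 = 2382958.74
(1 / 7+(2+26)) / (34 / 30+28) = 0.97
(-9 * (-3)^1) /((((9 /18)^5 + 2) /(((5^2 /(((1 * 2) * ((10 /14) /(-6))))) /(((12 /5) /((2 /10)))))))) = -1512 /13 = -116.31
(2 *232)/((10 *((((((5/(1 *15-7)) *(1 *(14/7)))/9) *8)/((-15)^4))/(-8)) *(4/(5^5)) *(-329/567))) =1070263125000/47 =22771555851.06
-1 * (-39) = 39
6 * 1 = 6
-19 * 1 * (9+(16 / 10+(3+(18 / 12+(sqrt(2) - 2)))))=-2489 / 10 - 19 * sqrt(2)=-275.77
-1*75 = -75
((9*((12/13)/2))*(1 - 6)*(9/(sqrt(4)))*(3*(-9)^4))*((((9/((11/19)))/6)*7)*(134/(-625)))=127863110277/17875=7153180.99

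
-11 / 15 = -0.73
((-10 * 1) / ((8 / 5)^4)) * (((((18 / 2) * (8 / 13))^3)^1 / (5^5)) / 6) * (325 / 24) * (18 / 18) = -2025 / 10816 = -0.19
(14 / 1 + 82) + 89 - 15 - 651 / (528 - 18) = 28683 / 170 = 168.72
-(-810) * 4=3240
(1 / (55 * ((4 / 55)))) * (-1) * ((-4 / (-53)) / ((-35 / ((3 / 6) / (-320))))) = -1 / 1187200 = -0.00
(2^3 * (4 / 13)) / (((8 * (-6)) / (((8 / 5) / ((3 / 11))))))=-176 / 585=-0.30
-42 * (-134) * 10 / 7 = 8040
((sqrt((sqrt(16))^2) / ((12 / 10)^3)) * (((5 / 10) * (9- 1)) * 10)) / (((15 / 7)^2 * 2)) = 2450 / 243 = 10.08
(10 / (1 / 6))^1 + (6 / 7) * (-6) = 384 / 7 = 54.86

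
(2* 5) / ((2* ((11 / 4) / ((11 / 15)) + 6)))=20 / 39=0.51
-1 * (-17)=17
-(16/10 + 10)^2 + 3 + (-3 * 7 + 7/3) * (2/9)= -91603/675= -135.71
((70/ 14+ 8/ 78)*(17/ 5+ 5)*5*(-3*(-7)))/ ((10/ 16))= 468048/ 65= 7200.74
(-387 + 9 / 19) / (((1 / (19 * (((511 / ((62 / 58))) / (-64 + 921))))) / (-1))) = 108830736 / 26567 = 4096.46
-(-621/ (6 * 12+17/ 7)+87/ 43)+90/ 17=4423368/ 380851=11.61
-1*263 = -263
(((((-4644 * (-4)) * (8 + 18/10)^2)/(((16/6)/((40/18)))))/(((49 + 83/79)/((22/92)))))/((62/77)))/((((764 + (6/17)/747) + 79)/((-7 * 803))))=-493121826609888861/8383416350035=-58821.11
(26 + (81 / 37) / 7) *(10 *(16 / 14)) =545200 / 1813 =300.72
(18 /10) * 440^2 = 348480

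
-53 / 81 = -0.65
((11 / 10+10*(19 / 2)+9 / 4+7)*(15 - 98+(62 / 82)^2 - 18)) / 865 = -17785187 / 1454065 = -12.23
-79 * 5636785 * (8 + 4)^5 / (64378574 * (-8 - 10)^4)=-14249792480 / 869110749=-16.40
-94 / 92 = -1.02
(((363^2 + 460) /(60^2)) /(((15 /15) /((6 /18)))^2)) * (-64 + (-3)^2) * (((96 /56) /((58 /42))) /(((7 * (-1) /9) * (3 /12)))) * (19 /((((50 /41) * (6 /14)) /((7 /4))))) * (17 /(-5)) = -134835365819 /435000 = -309966.36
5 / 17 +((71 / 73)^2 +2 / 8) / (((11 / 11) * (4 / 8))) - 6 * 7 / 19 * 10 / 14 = 3811169 / 3442534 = 1.11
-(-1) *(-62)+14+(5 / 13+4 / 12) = -1844 / 39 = -47.28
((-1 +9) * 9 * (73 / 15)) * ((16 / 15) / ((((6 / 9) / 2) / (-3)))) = -84096 / 25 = -3363.84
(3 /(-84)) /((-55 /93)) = 93 /1540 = 0.06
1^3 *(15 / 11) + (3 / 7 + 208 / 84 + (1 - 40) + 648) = 141665 / 231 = 613.27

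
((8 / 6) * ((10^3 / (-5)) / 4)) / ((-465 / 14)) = 560 / 279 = 2.01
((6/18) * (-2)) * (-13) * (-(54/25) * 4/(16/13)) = -1521/25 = -60.84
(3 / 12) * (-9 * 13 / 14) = -117 / 56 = -2.09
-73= -73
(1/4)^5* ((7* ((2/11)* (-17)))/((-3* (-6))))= -119/101376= -0.00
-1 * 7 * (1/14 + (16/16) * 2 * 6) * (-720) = 60840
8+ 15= 23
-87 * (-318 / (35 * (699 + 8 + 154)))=9222 / 10045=0.92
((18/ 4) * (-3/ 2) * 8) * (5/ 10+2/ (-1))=81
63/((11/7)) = 441/11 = 40.09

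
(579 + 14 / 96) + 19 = 28711 / 48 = 598.15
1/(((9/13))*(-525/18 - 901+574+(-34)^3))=-26/713883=-0.00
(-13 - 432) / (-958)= 445 / 958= 0.46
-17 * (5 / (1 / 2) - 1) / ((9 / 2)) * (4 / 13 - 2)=748 / 13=57.54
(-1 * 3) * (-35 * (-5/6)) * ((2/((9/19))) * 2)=-6650/9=-738.89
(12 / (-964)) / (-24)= 1 / 1928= 0.00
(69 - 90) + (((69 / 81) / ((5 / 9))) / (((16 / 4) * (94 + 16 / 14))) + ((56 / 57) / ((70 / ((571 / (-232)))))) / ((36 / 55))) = -77241739 / 3669660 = -21.05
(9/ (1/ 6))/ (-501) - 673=-112409/ 167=-673.11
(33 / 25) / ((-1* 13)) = -33 / 325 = -0.10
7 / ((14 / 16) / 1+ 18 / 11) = 616 / 221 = 2.79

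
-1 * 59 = -59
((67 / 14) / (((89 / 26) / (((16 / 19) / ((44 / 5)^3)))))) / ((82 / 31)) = 3375125 / 5167655416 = 0.00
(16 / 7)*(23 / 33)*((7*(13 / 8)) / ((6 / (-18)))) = -598 / 11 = -54.36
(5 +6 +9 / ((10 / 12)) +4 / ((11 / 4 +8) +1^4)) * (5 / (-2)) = -5203 / 94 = -55.35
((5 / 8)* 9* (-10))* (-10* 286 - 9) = 161381.25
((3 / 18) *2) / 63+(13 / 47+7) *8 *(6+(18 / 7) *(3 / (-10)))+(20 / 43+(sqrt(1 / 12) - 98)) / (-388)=112867059617 / 370509930 - sqrt(3) / 2328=304.63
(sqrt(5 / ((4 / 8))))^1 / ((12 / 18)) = 3 *sqrt(10) / 2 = 4.74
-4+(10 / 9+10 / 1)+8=136 / 9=15.11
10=10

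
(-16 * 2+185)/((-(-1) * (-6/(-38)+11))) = 2907/212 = 13.71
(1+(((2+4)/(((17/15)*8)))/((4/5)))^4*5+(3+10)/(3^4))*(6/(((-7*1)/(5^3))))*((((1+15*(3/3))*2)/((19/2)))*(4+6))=-970307584493125/76780521216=-12637.42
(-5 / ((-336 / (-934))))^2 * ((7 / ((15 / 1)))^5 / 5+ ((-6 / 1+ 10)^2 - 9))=207145075891 / 153090000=1353.09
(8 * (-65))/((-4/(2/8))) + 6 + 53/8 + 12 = 457/8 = 57.12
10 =10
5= 5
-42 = -42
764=764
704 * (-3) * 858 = -1812096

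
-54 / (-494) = 27 / 247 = 0.11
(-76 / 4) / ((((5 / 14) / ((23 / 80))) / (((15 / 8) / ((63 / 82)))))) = -17917 / 480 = -37.33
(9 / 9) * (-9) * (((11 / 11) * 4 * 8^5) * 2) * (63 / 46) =-74317824 / 23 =-3231209.74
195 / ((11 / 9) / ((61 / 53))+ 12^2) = 107055 / 79639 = 1.34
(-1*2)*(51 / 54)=-17 / 9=-1.89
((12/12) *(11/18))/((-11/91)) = -91/18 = -5.06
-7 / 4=-1.75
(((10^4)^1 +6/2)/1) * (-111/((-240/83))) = 30719213/80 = 383990.16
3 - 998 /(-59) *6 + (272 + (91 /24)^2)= 13283267 /33984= 390.87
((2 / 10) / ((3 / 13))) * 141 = 611 / 5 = 122.20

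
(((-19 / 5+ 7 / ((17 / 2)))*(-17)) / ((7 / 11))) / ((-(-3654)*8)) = 2783 / 1023120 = 0.00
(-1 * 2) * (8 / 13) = -16 / 13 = -1.23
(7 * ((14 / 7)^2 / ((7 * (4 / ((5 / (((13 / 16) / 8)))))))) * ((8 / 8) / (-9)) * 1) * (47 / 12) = -7520 / 351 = -21.42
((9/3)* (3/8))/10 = 9/80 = 0.11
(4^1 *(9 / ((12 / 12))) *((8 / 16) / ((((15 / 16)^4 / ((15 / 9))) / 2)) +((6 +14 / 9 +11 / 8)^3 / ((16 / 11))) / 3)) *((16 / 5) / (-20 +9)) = -370372435333 / 213840000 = -1732.01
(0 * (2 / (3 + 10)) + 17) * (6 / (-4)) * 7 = -357 / 2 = -178.50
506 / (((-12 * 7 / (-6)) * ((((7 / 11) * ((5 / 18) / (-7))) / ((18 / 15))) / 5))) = -300564 / 35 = -8587.54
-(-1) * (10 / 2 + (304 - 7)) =302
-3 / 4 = -0.75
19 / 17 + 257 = 4388 / 17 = 258.12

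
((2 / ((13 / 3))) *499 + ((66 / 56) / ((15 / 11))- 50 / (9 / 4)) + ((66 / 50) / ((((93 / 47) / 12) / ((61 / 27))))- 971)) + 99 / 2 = -1763175943 / 2538900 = -694.46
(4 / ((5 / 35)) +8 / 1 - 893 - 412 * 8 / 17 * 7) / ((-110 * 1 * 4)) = 37641 / 7480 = 5.03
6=6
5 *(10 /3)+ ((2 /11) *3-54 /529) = 298690 /17457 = 17.11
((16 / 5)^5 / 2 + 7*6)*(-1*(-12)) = 7866456 / 3125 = 2517.27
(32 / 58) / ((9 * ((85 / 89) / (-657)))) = -103952 / 2465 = -42.17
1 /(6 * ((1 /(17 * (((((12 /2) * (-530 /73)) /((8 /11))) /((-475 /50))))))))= 49555 /2774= 17.86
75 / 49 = 1.53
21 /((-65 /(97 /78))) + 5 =7771 /1690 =4.60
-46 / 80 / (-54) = 23 / 2160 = 0.01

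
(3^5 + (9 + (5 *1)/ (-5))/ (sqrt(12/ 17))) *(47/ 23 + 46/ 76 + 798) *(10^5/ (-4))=-2125542262500/ 437- 34988350000 *sqrt(51)/ 1311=-5054533626.89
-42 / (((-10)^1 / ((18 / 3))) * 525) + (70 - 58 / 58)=8631 / 125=69.05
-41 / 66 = -0.62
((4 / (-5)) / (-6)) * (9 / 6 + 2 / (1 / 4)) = 19 / 15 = 1.27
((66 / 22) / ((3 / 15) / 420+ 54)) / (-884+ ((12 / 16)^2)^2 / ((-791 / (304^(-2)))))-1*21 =-7879222333021976601 / 375199940645016821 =-21.00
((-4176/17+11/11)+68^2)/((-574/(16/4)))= -30.52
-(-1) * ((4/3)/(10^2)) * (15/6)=1/30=0.03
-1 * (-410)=410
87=87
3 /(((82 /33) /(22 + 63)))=8415 /82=102.62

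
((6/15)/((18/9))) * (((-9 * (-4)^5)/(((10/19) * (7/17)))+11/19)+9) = 28285666/3325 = 8506.97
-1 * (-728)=728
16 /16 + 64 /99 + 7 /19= 3790 /1881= 2.01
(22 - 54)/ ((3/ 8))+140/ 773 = -197468/ 2319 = -85.15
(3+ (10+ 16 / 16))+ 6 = 20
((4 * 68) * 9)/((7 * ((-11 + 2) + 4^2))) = 2448/49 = 49.96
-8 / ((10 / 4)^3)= -64 / 125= -0.51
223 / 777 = 0.29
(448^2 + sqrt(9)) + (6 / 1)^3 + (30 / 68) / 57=129796263 / 646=200923.01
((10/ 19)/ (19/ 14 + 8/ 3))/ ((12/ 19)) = 35/ 169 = 0.21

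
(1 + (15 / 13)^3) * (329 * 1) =1833188 / 2197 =834.41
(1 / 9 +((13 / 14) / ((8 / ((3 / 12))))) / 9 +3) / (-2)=-12557 / 8064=-1.56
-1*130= -130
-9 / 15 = -3 / 5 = -0.60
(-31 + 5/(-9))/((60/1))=-71/135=-0.53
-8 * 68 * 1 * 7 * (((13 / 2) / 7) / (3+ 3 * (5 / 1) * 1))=-1768 / 9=-196.44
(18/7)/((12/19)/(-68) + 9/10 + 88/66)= 174420/150857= 1.16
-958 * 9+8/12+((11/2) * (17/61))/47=-148303615/17202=-8621.30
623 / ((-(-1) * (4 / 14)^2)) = 30527 / 4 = 7631.75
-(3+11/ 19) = -68/ 19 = -3.58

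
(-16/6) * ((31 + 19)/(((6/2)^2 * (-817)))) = 400/22059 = 0.02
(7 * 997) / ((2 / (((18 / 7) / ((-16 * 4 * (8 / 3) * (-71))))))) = 26919 / 36352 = 0.74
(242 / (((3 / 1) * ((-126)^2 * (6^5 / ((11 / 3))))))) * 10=0.00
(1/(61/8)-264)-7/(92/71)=-1511149/5612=-269.27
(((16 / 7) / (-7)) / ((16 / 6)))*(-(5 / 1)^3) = 750 / 49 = 15.31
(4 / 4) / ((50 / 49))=49 / 50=0.98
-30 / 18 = -5 / 3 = -1.67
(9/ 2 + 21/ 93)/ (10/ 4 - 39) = -293/ 2263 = -0.13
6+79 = 85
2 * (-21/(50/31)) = -651/25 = -26.04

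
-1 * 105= -105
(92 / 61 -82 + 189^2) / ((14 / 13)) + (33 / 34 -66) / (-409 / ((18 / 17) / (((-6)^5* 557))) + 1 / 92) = 73954566451178965151 / 2234630853623350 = 33094.76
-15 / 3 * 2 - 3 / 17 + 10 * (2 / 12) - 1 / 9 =-8.62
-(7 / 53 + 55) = -2922 / 53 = -55.13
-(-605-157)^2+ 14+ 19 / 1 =-580611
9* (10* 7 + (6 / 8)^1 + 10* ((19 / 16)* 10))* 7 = 11938.50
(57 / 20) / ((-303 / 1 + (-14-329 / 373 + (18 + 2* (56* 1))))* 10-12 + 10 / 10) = -21261 / 14098060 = -0.00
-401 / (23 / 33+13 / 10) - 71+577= 201124 / 659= 305.20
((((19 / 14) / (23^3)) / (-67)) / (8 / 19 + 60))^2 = 130321 / 171655004279777241664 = 0.00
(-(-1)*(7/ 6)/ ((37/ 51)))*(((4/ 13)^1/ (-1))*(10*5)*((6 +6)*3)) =-428400/ 481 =-890.64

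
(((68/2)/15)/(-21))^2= 1156/99225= 0.01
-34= -34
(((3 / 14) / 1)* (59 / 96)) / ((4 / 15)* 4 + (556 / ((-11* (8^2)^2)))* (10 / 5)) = 0.13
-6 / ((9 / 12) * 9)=-0.89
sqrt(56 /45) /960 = 0.00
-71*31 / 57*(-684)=26412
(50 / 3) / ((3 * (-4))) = -25 / 18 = -1.39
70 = 70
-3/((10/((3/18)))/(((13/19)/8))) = -0.00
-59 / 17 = -3.47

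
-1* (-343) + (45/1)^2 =2368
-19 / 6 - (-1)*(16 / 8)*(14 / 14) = -7 / 6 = -1.17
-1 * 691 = -691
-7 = -7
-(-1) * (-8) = -8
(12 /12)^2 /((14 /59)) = 4.21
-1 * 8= -8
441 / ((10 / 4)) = 882 / 5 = 176.40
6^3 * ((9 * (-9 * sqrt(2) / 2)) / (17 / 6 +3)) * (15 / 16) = -19683 * sqrt(2) / 14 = -1988.28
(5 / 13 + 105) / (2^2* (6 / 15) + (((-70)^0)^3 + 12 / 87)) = 198650 / 5161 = 38.49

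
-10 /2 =-5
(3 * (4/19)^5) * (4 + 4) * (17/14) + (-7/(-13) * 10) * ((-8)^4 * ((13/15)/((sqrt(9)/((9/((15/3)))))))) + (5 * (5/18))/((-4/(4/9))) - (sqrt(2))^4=160957848171319/14039481330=11464.66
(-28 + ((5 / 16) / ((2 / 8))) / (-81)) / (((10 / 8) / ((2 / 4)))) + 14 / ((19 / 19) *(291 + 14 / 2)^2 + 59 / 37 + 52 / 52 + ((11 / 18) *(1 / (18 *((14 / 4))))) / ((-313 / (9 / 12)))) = -14114948415010109 / 1259586764002170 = -11.21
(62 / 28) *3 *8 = 372 / 7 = 53.14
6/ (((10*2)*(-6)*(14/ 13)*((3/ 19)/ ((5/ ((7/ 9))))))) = -741/ 392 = -1.89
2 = 2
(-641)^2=410881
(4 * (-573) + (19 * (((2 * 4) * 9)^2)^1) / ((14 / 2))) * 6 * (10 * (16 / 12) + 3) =1154328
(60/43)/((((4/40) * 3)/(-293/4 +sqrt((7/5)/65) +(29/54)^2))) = -10637800/31347 +40 * sqrt(91)/559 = -338.67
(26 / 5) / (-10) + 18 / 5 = 77 / 25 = 3.08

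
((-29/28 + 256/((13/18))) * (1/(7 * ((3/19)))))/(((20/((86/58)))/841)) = 3048033371/152880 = 19937.42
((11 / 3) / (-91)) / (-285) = 11 / 77805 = 0.00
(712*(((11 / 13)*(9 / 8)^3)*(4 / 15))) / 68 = 237897 / 70720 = 3.36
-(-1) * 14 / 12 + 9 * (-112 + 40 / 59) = -354259 / 354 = -1000.73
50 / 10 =5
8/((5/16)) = 128/5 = 25.60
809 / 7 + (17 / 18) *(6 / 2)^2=1737 / 14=124.07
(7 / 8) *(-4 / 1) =-7 / 2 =-3.50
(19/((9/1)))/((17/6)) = 38/51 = 0.75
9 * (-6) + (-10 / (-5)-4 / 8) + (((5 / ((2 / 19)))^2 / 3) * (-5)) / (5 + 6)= -52055 / 132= -394.36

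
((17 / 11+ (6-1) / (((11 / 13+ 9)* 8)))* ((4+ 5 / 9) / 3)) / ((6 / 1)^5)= 247681 / 788299776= 0.00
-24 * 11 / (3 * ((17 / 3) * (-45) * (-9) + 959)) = -44 / 1627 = -0.03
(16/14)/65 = 8/455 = 0.02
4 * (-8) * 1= -32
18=18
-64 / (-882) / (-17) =-32 / 7497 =-0.00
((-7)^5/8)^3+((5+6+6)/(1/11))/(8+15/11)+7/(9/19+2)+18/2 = -22982945190813199/2478592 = -9272581042.31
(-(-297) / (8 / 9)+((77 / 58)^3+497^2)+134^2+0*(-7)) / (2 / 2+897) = 295.44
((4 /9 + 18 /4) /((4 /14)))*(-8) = -1246 /9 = -138.44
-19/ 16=-1.19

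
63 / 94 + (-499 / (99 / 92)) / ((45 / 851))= -3672083887 / 418770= -8768.74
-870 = -870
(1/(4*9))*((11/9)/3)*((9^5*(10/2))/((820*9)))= 297/656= 0.45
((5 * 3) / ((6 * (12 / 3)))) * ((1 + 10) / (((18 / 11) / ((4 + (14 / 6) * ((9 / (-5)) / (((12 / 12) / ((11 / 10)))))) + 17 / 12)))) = 28919 / 8640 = 3.35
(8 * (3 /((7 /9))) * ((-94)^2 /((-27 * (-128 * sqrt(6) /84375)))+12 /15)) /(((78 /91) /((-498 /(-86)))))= 35856 /215+5156634375 * sqrt(6) /688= 18359357.19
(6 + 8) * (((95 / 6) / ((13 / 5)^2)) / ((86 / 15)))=83125 / 14534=5.72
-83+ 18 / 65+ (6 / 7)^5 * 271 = 46603001 / 1092455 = 42.66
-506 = -506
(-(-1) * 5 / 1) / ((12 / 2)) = 0.83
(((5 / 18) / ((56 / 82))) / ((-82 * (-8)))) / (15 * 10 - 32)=0.00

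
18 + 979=997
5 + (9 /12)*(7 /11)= 241 /44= 5.48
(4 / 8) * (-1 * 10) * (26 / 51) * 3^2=-390 / 17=-22.94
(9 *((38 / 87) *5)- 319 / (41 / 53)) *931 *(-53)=23039875019 / 1189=19377523.14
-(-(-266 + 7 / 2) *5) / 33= -875 / 22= -39.77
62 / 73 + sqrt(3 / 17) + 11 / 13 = sqrt(51) / 17 + 1609 / 949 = 2.12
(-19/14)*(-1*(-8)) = -76/7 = -10.86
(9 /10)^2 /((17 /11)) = 891 /1700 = 0.52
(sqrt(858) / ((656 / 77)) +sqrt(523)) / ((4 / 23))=1771 * sqrt(858) / 2624 +23 * sqrt(523) / 4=151.27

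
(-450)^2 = 202500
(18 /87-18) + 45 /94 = -47199 /2726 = -17.31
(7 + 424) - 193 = 238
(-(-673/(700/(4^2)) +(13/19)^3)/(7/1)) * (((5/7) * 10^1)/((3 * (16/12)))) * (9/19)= 162719577/89400206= 1.82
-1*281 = -281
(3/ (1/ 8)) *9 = 216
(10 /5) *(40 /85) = 16 /17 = 0.94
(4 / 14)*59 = 118 / 7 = 16.86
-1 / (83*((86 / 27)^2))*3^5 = -177147 / 613868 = -0.29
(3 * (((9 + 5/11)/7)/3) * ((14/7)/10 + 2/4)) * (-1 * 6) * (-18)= 5616/55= 102.11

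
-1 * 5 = -5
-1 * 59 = -59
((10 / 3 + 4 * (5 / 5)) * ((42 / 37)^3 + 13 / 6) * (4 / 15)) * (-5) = -48532748 / 1367631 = -35.49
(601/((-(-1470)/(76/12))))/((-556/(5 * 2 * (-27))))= 34257/27244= 1.26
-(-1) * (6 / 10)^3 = 27 / 125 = 0.22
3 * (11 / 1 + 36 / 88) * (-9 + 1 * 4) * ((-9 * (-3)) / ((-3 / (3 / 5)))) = 20331 / 22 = 924.14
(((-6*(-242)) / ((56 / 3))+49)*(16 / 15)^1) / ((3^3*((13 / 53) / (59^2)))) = 523960120 / 7371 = 71083.99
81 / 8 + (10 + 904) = 7393 / 8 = 924.12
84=84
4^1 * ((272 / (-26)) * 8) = -4352 / 13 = -334.77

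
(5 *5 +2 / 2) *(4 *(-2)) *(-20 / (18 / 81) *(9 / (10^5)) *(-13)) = -13689 / 625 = -21.90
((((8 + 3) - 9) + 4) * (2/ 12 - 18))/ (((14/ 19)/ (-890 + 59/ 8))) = 14355013/ 112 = 128169.76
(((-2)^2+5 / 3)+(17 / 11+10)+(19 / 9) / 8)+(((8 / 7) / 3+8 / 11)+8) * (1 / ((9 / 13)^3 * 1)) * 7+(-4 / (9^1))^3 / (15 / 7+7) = 40341419 / 192456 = 209.61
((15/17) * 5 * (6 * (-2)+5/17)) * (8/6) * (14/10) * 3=-83580/289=-289.20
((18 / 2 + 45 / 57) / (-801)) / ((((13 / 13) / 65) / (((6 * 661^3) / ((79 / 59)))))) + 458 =-137338164372978 / 133589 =-1028064918.32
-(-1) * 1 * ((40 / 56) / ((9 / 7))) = 5 / 9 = 0.56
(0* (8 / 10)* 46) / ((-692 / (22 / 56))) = 0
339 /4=84.75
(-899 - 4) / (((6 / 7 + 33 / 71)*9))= -149597 / 1971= -75.90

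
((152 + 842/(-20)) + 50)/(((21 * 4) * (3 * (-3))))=-533/2520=-0.21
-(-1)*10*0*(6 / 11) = 0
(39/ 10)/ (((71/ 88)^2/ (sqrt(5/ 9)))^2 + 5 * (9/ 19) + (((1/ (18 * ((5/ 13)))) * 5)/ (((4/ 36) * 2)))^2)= 22218713088/ 78014224331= 0.28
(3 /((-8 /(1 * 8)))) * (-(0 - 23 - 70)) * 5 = -1395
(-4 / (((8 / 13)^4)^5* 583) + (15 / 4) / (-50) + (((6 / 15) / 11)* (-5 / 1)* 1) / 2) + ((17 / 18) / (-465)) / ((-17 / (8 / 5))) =-398261564650707307578447437 / 3516201622028173285785600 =-113.26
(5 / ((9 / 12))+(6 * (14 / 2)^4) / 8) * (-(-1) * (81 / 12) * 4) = 195201 / 4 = 48800.25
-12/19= -0.63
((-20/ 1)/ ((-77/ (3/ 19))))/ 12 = 5/ 1463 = 0.00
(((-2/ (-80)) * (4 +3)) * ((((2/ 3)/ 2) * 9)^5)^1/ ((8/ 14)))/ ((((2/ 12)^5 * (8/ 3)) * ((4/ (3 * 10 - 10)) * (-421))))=-2577.26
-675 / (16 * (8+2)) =-135 / 32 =-4.22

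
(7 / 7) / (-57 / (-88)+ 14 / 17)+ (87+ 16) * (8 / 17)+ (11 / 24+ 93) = 128063675 / 898008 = 142.61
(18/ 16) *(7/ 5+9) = 117/ 10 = 11.70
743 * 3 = 2229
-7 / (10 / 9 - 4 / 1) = 63 / 26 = 2.42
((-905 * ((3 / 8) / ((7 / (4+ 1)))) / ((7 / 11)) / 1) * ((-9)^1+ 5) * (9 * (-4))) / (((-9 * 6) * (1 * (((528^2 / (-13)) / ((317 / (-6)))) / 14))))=18647525 / 532224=35.04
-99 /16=-6.19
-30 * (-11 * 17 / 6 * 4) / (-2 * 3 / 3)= -1870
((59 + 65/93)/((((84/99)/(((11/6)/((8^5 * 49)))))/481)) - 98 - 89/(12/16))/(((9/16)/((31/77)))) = -37739000351/243403776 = -155.05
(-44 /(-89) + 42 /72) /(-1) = -1151 /1068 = -1.08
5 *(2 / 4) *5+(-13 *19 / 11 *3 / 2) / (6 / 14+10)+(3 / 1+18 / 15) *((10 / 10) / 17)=649603 / 68255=9.52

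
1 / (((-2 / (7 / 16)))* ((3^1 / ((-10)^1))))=35 / 48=0.73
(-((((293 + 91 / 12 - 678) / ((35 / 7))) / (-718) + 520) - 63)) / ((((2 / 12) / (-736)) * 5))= 403715.25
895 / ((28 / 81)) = 72495 / 28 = 2589.11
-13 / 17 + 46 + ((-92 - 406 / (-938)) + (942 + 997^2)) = 994904.67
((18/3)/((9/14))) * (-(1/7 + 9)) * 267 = -22784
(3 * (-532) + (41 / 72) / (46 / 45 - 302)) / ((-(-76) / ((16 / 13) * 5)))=-129.23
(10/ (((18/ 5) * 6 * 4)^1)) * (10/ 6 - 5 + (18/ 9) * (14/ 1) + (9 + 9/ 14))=36025/ 9072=3.97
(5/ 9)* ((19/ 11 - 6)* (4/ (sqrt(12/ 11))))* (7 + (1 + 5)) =-6110* sqrt(33)/ 297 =-118.18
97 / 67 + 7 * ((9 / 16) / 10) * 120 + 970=273011 / 268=1018.70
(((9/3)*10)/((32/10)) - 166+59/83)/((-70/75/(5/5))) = 1552905/9296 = 167.05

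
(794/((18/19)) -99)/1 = 6652/9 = 739.11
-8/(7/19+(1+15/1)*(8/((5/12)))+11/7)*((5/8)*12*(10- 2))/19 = -0.08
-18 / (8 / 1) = -9 / 4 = -2.25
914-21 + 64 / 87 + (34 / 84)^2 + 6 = 46035257 / 51156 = 899.90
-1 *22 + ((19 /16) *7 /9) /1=-3035 /144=-21.08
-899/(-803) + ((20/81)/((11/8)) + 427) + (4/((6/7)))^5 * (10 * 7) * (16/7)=69183201100/195129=354551.10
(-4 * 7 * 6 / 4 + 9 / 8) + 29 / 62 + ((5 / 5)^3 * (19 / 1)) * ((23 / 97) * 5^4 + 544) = 315405779 / 24056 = 13111.31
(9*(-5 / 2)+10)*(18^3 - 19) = -145325 / 2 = -72662.50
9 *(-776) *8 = -55872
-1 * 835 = -835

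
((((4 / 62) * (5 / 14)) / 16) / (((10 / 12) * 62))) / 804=1 / 28845376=0.00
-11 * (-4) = 44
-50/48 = -25/24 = -1.04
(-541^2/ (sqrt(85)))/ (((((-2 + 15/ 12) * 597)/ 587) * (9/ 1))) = 687214988 * sqrt(85)/ 1370115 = 4624.29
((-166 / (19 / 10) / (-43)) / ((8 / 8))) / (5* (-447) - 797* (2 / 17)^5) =-2356962620 / 2592672619483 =-0.00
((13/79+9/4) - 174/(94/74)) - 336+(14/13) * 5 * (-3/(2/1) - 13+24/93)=-3275495117/5985356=-547.25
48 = 48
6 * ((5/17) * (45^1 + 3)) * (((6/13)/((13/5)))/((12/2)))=7200/2873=2.51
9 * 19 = 171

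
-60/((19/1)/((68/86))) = -2040/817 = -2.50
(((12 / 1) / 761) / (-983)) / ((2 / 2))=-12 / 748063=-0.00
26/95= 0.27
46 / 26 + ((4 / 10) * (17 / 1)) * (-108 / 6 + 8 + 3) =-2979 / 65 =-45.83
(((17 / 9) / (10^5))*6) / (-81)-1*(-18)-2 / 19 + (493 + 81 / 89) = 10515363271253 / 20545650000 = 511.80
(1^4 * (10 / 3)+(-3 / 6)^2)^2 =12.84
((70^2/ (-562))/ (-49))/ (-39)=-50/ 10959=-0.00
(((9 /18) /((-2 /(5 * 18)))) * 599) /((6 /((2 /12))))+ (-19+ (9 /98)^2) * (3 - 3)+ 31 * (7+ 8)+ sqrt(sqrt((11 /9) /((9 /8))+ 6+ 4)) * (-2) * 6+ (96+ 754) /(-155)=21115 /248 - 4 * 898^(1 /4)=63.24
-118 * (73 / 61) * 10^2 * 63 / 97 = -9171.57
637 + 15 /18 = 3827 /6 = 637.83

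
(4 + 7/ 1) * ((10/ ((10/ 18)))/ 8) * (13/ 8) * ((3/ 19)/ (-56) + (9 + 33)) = 57509595/ 34048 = 1689.07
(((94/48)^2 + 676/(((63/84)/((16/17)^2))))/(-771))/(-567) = 133545409/72770902848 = 0.00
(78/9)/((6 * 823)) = 13/7407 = 0.00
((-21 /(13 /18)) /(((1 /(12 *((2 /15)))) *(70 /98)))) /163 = -21168 /52975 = -0.40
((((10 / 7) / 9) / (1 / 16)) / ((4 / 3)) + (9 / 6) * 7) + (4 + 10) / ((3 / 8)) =2089 / 42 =49.74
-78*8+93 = -531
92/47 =1.96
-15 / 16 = -0.94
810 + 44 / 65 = 52694 / 65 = 810.68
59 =59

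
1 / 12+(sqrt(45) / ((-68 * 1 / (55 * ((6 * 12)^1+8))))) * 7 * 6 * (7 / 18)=1 / 12 - 53900 * sqrt(5) / 17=-7089.57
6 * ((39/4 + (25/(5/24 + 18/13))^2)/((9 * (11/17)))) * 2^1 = 1433628989/2717099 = 527.63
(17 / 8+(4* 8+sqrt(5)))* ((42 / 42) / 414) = 0.09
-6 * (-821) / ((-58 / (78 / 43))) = -192114 / 1247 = -154.06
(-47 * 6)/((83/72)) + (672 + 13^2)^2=58684019/83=707036.37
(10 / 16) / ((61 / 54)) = 135 / 244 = 0.55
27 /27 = 1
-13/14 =-0.93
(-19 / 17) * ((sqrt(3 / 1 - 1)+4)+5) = -171 / 17 - 19 * sqrt(2) / 17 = -11.64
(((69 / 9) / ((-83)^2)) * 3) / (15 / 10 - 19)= -46 / 241115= -0.00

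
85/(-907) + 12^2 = 130523/907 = 143.91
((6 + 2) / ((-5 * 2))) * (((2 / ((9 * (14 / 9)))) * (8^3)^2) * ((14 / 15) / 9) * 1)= -2097152 / 675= -3106.89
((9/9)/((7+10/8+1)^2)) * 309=4944/1369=3.61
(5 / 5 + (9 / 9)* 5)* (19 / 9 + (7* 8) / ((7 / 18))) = 2630 / 3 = 876.67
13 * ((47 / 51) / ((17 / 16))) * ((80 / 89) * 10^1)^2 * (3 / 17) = 6256640000 / 38915873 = 160.77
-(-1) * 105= 105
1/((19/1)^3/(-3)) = -3/6859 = -0.00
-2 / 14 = -1 / 7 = -0.14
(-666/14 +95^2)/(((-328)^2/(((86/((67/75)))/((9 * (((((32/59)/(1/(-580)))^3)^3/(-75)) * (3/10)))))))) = 11704599639572144047717/1582353540560116214230081590901258321920000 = 0.00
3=3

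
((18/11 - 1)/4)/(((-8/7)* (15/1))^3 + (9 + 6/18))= -7203/227673424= -0.00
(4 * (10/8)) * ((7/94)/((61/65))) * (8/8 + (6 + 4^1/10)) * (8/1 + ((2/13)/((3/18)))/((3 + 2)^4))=8419054/358375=23.49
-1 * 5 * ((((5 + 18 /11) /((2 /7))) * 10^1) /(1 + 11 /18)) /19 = -229950 /6061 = -37.94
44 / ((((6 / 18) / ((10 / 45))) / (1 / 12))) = 22 / 9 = 2.44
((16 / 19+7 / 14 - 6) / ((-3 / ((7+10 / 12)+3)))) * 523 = 2005705 / 228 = 8796.95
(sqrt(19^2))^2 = 361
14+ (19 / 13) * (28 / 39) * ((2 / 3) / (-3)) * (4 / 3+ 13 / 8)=182203 / 13689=13.31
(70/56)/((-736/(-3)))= 0.01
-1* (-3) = 3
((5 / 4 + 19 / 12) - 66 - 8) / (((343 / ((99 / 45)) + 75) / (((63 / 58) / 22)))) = -8967 / 589280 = -0.02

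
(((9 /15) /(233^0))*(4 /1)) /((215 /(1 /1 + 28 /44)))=216 /11825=0.02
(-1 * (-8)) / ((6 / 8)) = 32 / 3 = 10.67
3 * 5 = 15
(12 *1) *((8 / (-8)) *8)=-96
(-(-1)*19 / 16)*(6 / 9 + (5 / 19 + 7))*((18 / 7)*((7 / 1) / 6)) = 113 / 4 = 28.25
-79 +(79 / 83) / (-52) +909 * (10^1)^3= 3922902957 / 4316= 908920.98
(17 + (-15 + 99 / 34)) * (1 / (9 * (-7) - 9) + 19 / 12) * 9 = 18871 / 272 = 69.38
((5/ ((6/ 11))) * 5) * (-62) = -8525/ 3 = -2841.67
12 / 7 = 1.71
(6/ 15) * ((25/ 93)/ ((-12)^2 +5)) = 10/ 13857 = 0.00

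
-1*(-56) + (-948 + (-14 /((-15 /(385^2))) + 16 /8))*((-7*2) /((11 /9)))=-1573768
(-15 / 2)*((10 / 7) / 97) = -75 / 679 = -0.11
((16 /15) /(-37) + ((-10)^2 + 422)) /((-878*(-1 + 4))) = -144847 /730935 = -0.20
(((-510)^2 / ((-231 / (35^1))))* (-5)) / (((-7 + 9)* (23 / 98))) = 419792.49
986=986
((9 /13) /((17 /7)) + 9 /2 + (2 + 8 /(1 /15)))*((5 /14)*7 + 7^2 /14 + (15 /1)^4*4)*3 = 17022350601 /221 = 77024210.86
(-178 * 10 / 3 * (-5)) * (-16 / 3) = -142400 / 9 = -15822.22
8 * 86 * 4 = 2752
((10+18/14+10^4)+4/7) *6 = 420498/7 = 60071.14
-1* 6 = -6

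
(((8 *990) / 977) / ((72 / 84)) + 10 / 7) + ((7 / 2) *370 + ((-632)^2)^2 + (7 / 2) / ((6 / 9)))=4364363467131695 / 27356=159539533087.14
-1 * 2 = -2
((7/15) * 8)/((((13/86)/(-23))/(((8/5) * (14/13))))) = -978.78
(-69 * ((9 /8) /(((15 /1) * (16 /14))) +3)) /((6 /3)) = -67689 /640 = -105.76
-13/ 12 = -1.08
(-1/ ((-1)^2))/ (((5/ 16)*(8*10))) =-1/ 25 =-0.04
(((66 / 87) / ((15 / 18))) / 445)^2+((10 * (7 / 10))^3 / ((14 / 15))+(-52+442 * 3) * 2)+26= 24493727136723 / 8326951250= 2941.50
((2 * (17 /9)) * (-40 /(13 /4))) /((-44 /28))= 29.59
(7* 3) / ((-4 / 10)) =-105 / 2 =-52.50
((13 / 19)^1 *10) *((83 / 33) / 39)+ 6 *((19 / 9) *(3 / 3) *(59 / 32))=716147 / 30096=23.80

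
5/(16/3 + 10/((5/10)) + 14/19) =285/1486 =0.19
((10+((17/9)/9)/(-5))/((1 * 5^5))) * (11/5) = 44363/6328125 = 0.01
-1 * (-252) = 252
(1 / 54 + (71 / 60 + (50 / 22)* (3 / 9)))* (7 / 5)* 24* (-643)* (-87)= 3038454062 / 825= 3682974.62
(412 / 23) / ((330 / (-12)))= -824 / 1265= -0.65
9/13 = 0.69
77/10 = 7.70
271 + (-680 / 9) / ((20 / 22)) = 1691 / 9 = 187.89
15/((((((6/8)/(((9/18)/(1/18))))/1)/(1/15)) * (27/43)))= 19.11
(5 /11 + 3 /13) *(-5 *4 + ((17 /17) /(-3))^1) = -5978 /429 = -13.93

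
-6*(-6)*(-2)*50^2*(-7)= 1260000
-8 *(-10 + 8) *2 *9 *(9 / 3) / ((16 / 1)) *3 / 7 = 162 / 7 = 23.14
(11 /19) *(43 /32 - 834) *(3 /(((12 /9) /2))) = -2637855 /1216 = -2169.29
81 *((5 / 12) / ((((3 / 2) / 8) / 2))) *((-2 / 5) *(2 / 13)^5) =-4608 / 371293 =-0.01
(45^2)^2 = 4100625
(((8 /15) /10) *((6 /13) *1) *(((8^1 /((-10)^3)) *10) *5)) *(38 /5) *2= -1216 /8125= -0.15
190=190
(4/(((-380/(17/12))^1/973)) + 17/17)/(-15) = 15401/17100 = 0.90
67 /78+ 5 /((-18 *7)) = 671 /819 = 0.82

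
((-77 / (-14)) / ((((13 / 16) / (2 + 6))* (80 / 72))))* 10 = 487.38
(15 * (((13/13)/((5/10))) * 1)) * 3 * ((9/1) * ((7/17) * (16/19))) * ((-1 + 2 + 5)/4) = 136080/323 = 421.30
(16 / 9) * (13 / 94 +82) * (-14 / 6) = -432376 / 1269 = -340.72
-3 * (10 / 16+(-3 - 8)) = 249 / 8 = 31.12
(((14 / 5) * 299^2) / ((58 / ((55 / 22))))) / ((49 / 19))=1698619 / 406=4183.79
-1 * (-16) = 16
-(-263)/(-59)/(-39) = 263/2301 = 0.11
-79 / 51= -1.55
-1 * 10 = -10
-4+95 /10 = 11 /2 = 5.50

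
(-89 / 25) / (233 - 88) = -89 / 3625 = -0.02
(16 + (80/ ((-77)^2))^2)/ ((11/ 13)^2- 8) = -95054904464/ 43273393471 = -2.20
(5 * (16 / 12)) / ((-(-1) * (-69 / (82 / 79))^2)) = 134480 / 89140203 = 0.00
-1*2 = -2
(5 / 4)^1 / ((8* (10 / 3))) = 3 / 64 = 0.05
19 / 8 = 2.38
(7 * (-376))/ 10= -1316/ 5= -263.20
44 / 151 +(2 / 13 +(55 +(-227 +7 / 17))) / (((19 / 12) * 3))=-22698992 / 634049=-35.80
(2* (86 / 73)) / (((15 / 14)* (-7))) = -344 / 1095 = -0.31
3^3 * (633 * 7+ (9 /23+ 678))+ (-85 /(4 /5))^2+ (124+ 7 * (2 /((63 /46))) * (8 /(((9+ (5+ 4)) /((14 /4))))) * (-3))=1483632829 /9936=149318.92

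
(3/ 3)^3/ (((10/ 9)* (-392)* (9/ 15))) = -3/ 784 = -0.00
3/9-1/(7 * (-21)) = 50/147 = 0.34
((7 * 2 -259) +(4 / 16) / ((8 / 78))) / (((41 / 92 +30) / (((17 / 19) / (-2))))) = 1517471 / 425752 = 3.56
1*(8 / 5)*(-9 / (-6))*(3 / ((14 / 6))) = 108 / 35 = 3.09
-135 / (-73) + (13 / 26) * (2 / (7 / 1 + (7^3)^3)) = 5447737963 / 2945813822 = 1.85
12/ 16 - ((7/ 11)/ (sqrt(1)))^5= 415925/ 644204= 0.65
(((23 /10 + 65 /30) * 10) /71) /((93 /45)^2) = 0.15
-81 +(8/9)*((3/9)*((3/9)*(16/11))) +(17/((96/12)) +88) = 66067/7128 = 9.27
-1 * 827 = -827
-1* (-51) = 51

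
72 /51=24 /17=1.41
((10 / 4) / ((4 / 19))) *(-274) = -13015 / 4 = -3253.75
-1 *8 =-8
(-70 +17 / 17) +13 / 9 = -608 / 9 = -67.56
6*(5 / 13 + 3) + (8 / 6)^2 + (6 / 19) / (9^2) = 147314 / 6669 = 22.09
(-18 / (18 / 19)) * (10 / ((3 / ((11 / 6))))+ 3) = -1558 / 9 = -173.11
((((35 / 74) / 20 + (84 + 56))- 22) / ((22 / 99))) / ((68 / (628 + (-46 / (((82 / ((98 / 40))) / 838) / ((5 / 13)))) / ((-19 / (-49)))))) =-192698017875 / 47961472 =-4017.77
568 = 568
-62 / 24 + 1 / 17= -2.52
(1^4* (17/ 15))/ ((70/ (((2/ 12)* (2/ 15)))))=17/ 47250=0.00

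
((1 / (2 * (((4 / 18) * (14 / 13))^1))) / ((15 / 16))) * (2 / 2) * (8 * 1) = 624 / 35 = 17.83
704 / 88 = 8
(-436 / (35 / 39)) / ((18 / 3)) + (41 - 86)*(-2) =316 / 35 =9.03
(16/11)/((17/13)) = 208/187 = 1.11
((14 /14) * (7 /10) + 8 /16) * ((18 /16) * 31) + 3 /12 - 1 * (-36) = 781 /10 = 78.10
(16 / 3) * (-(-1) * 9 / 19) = 48 / 19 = 2.53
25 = 25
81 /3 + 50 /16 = 241 /8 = 30.12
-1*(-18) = 18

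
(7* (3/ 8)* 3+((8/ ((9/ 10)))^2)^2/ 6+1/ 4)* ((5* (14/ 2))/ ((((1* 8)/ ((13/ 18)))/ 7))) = 525905273075/ 22674816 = 23193.36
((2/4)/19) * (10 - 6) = 2/19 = 0.11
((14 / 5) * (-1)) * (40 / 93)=-112 / 93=-1.20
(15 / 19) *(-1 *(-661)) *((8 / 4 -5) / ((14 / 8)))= -118980 / 133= -894.59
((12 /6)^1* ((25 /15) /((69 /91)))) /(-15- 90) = -26 /621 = -0.04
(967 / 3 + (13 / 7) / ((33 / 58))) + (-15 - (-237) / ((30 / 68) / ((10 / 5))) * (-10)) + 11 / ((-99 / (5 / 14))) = -14460751 / 1386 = -10433.44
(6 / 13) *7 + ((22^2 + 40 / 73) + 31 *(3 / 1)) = 551159 / 949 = 580.78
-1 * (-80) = 80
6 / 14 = 3 / 7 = 0.43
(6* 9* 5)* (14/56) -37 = 61/2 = 30.50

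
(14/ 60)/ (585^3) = 7/ 6006048750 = 0.00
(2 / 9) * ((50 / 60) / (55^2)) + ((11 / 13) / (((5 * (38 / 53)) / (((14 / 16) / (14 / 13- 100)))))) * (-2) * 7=0.03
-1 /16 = -0.06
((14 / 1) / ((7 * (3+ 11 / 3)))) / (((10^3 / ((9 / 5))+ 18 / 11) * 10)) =297 / 5516200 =0.00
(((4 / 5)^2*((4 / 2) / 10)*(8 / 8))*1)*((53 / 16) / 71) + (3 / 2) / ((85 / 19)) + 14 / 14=404727 / 301750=1.34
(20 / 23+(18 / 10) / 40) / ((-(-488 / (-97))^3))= -3839615311 / 534585651200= -0.01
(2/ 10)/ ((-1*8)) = -1/ 40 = -0.02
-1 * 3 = -3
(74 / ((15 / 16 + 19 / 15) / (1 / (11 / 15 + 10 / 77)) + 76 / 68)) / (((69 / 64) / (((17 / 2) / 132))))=479046400 / 327354883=1.46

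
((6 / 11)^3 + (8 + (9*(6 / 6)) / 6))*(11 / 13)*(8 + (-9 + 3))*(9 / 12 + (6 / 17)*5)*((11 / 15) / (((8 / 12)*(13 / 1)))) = 258723 / 74360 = 3.48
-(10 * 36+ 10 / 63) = -22690 / 63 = -360.16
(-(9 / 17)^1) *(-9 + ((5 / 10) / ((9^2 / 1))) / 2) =2915 / 612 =4.76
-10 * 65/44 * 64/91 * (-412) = 329600/77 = 4280.52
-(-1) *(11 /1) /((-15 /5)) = -11 /3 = -3.67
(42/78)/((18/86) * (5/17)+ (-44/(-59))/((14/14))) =301903/452647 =0.67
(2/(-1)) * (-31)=62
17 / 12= 1.42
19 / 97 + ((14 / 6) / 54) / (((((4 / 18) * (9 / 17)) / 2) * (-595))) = 15293 / 78570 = 0.19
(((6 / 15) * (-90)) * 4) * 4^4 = -36864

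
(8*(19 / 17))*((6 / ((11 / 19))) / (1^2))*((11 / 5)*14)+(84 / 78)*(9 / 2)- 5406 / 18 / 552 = 2858.33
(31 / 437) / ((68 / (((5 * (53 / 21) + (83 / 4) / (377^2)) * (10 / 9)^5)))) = 29190081081250 / 1309317283253889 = 0.02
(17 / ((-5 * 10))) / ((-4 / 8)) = 17 / 25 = 0.68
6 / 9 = 2 / 3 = 0.67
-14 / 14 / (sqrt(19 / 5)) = -sqrt(95) / 19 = -0.51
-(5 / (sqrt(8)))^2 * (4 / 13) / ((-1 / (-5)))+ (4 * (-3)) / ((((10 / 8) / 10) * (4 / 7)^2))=-7769 / 26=-298.81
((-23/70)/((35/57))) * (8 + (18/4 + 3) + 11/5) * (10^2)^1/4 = -232047/980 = -236.78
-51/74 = -0.69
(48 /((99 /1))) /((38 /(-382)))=-3056 /627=-4.87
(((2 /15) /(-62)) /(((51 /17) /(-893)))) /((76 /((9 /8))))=47 /4960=0.01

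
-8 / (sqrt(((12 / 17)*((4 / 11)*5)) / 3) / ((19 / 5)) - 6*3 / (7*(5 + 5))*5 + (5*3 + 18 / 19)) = -3879876 / 7109695 + 7448*sqrt(935) / 35548475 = -0.54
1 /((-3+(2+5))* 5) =1 /20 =0.05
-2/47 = -0.04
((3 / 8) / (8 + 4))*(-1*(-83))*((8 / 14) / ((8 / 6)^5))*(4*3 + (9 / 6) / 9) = 490779 / 114688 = 4.28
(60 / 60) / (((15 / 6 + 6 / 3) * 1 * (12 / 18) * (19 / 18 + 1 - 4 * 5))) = -6 / 323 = -0.02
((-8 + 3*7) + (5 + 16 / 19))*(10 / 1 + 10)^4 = 57280000 / 19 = 3014736.84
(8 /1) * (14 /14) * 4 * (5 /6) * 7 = 560 /3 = 186.67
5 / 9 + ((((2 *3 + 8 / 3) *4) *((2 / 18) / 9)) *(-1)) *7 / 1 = -593 / 243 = -2.44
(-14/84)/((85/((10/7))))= -1/357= -0.00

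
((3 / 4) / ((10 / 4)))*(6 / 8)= 9 / 40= 0.22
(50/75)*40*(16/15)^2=4096/135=30.34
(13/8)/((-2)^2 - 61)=-13/456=-0.03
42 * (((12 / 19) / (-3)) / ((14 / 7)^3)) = -21 / 19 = -1.11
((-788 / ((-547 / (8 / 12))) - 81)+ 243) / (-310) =-133709 / 254355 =-0.53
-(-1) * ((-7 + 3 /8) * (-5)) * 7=1855 /8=231.88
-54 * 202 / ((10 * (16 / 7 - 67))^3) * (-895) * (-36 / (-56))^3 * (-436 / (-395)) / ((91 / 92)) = -33041234637 / 3093921842375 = -0.01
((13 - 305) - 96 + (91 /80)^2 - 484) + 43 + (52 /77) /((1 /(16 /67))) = -27323543921 /33017600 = -827.54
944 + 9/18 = 944.50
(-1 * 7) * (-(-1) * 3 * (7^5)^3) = -99698791708803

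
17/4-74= -279/4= -69.75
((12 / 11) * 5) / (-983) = -60 / 10813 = -0.01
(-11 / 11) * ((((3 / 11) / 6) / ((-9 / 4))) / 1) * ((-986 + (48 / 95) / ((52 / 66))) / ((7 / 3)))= -2433836 / 285285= -8.53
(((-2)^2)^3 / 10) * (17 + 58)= 480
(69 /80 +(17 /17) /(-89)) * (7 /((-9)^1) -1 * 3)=-103037 /32040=-3.22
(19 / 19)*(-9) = -9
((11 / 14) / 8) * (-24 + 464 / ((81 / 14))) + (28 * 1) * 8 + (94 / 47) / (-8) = 229.27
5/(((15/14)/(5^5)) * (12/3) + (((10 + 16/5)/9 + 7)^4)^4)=229894292449951171875/32059561307037420850991583204288877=0.00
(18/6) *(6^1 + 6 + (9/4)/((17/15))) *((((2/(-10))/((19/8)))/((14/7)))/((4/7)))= -19971/6460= -3.09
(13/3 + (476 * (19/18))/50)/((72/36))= 1618/225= 7.19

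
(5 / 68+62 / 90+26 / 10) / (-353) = -10289 / 1080180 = -0.01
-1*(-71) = 71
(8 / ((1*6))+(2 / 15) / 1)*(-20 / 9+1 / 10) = -2101 / 675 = -3.11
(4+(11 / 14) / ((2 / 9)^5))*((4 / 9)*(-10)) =-3256655 / 504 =-6461.62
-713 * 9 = -6417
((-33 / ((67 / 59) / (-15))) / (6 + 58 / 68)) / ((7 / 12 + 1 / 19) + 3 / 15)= 1131985800 / 14877283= 76.09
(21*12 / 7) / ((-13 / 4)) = -144 / 13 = -11.08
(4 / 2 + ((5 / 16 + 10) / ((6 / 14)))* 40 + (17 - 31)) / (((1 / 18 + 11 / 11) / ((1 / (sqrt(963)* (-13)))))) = -5703* sqrt(107) / 26429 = -2.23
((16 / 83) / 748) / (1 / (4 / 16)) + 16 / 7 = 248343 / 108647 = 2.29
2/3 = 0.67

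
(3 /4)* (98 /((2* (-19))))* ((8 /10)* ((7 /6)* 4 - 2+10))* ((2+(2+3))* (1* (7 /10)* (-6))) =576.24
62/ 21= 2.95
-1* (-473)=473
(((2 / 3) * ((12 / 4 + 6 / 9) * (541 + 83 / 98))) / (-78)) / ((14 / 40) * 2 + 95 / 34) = -4513585 / 928746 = -4.86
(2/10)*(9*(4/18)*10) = 4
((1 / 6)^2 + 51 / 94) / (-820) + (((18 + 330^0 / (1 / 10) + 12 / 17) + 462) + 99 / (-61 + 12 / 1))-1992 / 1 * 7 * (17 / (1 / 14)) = -766989791127857 / 231147504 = -3318183.32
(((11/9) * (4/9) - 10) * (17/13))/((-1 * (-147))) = -0.08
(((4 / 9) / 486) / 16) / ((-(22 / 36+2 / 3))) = -1 / 22356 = -0.00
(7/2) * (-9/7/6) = -3/4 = -0.75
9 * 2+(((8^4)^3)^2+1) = 4722366482869645213715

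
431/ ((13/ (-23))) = -9913/ 13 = -762.54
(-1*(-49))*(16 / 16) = 49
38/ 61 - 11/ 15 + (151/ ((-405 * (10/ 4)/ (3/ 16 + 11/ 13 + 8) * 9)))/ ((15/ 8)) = -41236894/ 216786375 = -0.19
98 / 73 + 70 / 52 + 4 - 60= -101185 / 1898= -53.31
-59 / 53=-1.11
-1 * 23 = -23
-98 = -98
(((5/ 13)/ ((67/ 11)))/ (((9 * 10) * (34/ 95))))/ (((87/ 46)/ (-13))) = -24035/ 1783674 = -0.01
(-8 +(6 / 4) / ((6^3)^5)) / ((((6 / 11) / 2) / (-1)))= 27584185761781 / 940369969152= 29.33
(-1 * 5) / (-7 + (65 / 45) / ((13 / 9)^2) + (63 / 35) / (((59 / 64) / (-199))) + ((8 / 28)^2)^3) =2255919575 / 178155870558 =0.01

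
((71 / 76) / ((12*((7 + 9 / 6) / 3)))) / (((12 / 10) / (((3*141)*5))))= 250275 / 5168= 48.43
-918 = -918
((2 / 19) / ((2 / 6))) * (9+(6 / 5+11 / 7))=2472 / 665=3.72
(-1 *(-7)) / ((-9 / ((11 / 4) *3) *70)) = -11 / 120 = -0.09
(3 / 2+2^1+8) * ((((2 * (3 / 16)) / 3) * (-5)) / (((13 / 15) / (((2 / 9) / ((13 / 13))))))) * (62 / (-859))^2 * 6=-552575 / 9592453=-0.06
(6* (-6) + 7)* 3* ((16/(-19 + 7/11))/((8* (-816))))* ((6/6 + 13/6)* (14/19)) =-2233/82416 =-0.03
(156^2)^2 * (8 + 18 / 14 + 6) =63369775872 / 7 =9052825124.57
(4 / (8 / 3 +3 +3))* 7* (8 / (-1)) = -336 / 13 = -25.85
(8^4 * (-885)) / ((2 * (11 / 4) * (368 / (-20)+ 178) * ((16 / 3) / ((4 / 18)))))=-172.07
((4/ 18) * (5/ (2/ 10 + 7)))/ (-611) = -25/ 98982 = -0.00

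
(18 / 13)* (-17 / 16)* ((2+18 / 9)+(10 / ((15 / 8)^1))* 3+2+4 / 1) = -153 / 4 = -38.25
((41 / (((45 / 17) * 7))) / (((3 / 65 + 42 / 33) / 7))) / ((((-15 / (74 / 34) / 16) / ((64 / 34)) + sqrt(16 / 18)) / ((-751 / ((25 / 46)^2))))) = -120555239158841344 * sqrt(2) / 5066008243125 - 2758693843716096 / 337733882875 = -41822.13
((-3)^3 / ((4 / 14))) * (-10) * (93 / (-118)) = -744.79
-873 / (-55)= 873 / 55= 15.87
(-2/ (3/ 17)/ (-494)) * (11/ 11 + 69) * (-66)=-26180/ 247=-105.99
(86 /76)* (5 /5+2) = 129 /38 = 3.39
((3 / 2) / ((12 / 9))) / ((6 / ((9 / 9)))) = 3 / 16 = 0.19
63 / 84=3 / 4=0.75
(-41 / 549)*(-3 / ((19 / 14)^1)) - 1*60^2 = -12516626 / 3477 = -3599.83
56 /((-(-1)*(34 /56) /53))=83104 /17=4888.47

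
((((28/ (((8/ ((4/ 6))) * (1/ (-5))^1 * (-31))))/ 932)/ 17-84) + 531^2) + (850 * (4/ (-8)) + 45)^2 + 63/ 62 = 628117246577/ 1473492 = 426278.02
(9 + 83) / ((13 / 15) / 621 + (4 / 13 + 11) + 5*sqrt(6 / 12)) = 30513907541520 / 3384318097727 - 6745439551500*sqrt(2) / 3384318097727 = 6.20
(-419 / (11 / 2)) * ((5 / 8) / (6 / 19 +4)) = -39805 / 3608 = -11.03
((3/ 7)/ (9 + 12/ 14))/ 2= 1/ 46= 0.02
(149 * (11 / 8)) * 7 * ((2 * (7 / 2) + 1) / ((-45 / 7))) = -80311 / 45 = -1784.69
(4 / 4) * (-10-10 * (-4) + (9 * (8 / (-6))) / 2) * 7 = 168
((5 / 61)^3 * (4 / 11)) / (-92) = -125 / 57426193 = -0.00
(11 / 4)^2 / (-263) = -121 / 4208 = -0.03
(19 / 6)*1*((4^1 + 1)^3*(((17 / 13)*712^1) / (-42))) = -7186750 / 819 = -8775.03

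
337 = 337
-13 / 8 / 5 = -13 / 40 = -0.32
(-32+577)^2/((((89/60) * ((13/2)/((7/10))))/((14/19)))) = 349301400/21983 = 15889.61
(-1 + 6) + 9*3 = 32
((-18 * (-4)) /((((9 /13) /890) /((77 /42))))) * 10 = 5090800 /3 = 1696933.33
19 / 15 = 1.27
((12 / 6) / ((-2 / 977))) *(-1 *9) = 8793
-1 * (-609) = 609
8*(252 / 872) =252 / 109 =2.31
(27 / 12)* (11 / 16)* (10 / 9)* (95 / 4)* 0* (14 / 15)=0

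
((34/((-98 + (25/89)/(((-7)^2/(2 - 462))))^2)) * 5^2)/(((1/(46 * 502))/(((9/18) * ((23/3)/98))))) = 21902536708675/288920848326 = 75.81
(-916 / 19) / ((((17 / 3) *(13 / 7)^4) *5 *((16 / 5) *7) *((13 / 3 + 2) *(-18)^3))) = 78547 / 454322797344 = 0.00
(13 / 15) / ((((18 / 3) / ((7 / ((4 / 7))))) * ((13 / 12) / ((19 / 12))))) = 931 / 360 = 2.59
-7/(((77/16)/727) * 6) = -5816/33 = -176.24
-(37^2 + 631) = -2000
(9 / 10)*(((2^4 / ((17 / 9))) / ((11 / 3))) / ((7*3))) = 648 / 6545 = 0.10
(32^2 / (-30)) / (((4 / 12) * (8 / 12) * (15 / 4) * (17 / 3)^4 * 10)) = -41472 / 10440125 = -0.00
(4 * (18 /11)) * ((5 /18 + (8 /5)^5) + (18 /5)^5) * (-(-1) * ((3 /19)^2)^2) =11216126052 /4479784375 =2.50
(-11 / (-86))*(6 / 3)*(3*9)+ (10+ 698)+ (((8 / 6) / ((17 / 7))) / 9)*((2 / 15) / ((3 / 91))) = 635174483 / 888165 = 715.15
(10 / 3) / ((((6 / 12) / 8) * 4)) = 40 / 3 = 13.33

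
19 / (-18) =-19 / 18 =-1.06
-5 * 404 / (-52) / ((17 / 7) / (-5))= -17675 / 221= -79.98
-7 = -7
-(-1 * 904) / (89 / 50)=45200 / 89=507.87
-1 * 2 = -2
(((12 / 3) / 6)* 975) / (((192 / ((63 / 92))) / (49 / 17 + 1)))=225225 / 25024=9.00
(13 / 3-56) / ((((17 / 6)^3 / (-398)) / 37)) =33450.47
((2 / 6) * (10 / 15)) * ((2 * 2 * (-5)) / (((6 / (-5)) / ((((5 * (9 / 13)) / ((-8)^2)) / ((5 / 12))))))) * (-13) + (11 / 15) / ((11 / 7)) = -347 / 60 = -5.78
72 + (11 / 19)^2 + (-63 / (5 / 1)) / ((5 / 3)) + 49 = 1026821 / 9025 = 113.78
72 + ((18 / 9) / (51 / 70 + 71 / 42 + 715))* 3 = 5424318 / 75329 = 72.01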